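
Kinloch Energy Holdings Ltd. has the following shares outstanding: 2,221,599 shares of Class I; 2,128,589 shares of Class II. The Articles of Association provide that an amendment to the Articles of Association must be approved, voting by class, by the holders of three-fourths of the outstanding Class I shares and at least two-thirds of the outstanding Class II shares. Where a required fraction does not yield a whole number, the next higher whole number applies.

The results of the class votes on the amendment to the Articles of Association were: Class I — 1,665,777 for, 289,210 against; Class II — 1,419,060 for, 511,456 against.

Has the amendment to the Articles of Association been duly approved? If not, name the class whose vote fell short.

Class I: 3/4 of 2221599 = 1666199.25, rounded up to 1666200; 1,666,200 required, 1,665,777 in favor — not approved.
Class II: 2/3 of 2128589 = 1419059.33, rounded up to 1419060; 1,419,060 required, 1,419,060 in favor — approved.

Not approved — the Class I shares did not give the required vote.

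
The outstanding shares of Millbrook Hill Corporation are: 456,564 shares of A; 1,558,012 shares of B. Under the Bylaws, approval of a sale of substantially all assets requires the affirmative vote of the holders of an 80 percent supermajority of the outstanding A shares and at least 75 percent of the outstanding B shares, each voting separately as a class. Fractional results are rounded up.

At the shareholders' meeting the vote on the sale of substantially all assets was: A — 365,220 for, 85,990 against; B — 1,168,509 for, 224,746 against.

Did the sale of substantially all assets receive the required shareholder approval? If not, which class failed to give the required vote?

A: 4/5 of 456564 = 365251.20, rounded up to 365252; 365,252 required, 365,220 in favor — not approved.
B: 3/4 of 1558012 = 1168509; 1,168,509 required, 1,168,509 in favor — approved.

Not approved — the A shares did not give the required vote.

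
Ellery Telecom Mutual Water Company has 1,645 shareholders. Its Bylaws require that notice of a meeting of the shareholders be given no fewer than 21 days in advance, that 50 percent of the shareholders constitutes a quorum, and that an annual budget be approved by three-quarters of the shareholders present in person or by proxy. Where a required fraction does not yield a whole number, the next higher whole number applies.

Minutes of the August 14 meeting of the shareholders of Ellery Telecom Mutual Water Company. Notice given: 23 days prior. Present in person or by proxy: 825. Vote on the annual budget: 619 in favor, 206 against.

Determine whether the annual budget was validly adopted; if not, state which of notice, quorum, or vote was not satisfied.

Valid — all requirements satisfied.

Notice: 23 days given; 21 required. Satisfied.
Quorum: 50% of 1,645 = 822.50, rounded up to 823; 825 present. Satisfied.
Vote: requires three-fourths of those present (825); 3/4 of 825 = 618.75, rounded up to 619, so 619 needed; 619 in favor. Satisfied.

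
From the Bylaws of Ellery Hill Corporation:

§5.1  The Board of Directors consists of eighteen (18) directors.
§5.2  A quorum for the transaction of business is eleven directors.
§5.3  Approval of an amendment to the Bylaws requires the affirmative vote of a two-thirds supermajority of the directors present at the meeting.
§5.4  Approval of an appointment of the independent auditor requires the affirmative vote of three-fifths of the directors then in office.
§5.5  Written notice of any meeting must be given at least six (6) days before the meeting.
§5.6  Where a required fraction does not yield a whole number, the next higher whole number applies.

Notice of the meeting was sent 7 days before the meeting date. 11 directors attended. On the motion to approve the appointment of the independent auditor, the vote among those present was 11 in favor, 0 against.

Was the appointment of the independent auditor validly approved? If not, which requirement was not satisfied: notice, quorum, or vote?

Notice: 7 days given; 6 required (7 ≥ 6). Satisfied.
Quorum: 11 present; quorum is 11. Satisfied.
Vote: the appointment of the independent auditor requires three-fifths of the directors then in office (18). 3/5 of 18 = 10.80, rounded up to 11, so 11 affirmative votes are needed; 11 voted in favor. Satisfied.

Valid — all requirements satisfied.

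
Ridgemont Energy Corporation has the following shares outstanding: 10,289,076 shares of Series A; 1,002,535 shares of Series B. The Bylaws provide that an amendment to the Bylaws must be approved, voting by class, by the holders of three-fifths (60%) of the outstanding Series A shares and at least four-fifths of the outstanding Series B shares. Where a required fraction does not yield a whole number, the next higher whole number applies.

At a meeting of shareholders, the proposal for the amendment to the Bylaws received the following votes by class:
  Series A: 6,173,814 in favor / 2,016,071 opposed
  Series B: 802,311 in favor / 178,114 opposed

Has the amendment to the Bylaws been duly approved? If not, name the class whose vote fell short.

Series A: 3/5 of 10289076 = 6173445.60, rounded up to 6173446; 6,173,446 required, 6,173,814 in favor — approved.
Series B: 4/5 of 1002535 = 802028; 802,028 required, 802,311 in favor — approved.

Approved — every class gave the required vote.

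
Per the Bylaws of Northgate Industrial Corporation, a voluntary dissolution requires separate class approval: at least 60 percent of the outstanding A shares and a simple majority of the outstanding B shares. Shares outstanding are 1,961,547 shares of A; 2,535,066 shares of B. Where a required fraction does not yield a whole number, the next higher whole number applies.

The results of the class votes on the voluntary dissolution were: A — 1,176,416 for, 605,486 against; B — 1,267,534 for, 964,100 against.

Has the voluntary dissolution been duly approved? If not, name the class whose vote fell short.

A: 3/5 of 1961547 = 1176928.20, rounded up to 1176929; 1,176,929 required, 1,176,416 in favor — not approved.
B: a majority of 2535066 is 1267534; 1,267,534 required, 1,267,534 in favor — approved.

Not approved — the A shares did not give the required vote.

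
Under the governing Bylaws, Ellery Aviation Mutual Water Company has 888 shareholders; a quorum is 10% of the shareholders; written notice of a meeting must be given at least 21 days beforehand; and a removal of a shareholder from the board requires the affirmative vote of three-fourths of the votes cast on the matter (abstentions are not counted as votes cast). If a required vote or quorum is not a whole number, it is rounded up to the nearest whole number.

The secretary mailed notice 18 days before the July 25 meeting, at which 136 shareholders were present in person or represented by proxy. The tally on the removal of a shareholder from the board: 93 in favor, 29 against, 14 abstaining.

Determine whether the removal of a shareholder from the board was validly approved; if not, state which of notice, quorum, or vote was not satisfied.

Notice: 18 days given; 21 required. Not satisfied.
Quorum: 10% of 888 = 88.80, rounded up to 89; 136 present. Satisfied.
Vote: requires three-fourths of the votes cast (136 − 14 abstaining = 122); 3/4 of 122 = 91.50, rounded up to 92, so 92 needed; 93 in favor. Satisfied.

Invalid — notice requirement not satisfied.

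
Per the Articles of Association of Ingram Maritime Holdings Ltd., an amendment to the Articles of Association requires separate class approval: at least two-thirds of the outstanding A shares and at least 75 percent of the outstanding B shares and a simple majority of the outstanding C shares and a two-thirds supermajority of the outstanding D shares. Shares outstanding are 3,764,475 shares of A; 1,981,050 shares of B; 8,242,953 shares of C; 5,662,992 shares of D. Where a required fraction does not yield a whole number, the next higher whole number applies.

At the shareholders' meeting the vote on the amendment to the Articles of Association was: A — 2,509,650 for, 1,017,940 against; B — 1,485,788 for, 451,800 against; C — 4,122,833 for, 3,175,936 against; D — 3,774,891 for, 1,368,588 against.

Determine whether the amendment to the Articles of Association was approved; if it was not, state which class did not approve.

A: 2/3 of 3764475 = 2509650; 2,509,650 required, 2,509,650 in favor — approved.
B: 3/4 of 1981050 = 1485787.50, rounded up to 1485788; 1,485,788 required, 1,485,788 in favor — approved.
C: a majority of 8242953 is 4121477; 4,121,477 required, 4,122,833 in favor — approved.
D: 2/3 of 5662992 = 3775328; 3,775,328 required, 3,774,891 in favor — not approved.

Not approved — the D shares did not give the required vote.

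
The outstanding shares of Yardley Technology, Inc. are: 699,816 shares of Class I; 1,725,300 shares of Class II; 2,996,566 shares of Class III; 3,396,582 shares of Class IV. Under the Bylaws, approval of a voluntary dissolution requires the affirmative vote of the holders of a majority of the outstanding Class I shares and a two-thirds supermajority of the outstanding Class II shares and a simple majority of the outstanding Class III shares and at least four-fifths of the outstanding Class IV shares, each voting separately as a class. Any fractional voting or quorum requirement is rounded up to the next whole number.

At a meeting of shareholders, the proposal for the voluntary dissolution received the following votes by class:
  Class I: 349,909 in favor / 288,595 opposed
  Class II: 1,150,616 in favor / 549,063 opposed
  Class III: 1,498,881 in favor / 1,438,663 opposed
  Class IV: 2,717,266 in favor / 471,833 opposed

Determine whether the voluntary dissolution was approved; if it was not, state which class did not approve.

Approved — every class gave the required vote.

Class I: a majority of 699816 is 349909; 349,909 required, 349,909 in favor — approved.
Class II: 2/3 of 1725300 = 1150200; 1,150,200 required, 1,150,616 in favor — approved.
Class III: a majority of 2996566 is 1498284; 1,498,284 required, 1,498,881 in favor — approved.
Class IV: 4/5 of 3396582 = 2717265.60, rounded up to 2717266; 2,717,266 required, 2,717,266 in favor — approved.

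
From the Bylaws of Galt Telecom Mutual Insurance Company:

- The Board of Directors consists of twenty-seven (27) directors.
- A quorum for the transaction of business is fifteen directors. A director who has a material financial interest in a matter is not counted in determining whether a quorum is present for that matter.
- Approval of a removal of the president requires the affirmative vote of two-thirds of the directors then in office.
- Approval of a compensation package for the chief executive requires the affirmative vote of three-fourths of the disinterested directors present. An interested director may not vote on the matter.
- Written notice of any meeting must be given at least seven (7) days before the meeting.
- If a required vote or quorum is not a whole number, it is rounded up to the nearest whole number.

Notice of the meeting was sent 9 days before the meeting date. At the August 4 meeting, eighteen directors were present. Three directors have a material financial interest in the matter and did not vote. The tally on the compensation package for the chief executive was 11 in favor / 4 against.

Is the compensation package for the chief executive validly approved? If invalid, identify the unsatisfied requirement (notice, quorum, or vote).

Notice: 9 days given; 7 required (9 ≥ 7). Satisfied.
Quorum: 18 present, but the 3 interested directors do not count, leaving 15. Quorum is 15. Satisfied.
Vote: the compensation package for the chief executive requires three-fourths of the disinterested directors present (18 − 3 = 15). 3/4 of 15 = 11.25, rounded up to 12, so 12 affirmative votes are needed; 11 voted in favor. Not satisfied.

Invalid — vote requirement not satisfied.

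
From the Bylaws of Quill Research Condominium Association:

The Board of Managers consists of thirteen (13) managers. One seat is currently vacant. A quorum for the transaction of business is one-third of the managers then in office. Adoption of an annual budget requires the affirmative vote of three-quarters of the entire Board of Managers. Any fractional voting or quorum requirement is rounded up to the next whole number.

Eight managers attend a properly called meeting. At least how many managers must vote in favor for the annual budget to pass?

10

The annual budget requires three-fourths of the entire Board of Managers (13).
3/4 of 13 = 9.75, rounded up to 10.
(Only 8 can vote, so the annual budget cannot pass at this meeting, but the required vote is still 10.)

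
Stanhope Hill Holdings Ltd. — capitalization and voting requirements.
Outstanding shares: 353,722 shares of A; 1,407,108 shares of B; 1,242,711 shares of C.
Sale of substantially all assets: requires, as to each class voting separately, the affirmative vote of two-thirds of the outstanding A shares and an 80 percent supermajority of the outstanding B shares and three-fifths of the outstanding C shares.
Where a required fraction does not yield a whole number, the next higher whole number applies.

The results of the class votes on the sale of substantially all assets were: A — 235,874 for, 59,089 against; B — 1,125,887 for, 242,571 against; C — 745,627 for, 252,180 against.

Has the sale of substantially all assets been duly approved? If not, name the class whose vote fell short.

Approved — every class gave the required vote.

A: 2/3 of 353722 = 235814.67, rounded up to 235815; 235,815 required, 235,874 in favor — approved.
B: 4/5 of 1407108 = 1125686.40, rounded up to 1125687; 1,125,687 required, 1,125,887 in favor — approved.
C: 3/5 of 1242711 = 745626.60, rounded up to 745627; 745,627 required, 745,627 in favor — approved.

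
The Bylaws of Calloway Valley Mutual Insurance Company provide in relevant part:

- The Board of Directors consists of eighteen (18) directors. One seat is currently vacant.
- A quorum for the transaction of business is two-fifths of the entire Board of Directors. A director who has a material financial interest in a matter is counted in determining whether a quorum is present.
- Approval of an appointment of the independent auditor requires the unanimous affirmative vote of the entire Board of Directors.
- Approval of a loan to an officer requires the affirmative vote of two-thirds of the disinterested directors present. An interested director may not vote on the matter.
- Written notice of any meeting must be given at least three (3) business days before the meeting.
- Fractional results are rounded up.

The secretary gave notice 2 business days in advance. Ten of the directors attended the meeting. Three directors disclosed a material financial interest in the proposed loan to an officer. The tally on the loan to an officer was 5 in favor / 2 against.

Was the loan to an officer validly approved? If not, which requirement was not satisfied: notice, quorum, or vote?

Invalid — notice requirement not satisfied.

Notice: 2 business days given; 3 required (2 < 3). Not satisfied.
Quorum: 10 present (interested directors count toward quorum); quorum is 8. Satisfied.
Vote: the loan to an officer requires two-thirds of the disinterested directors present (10 − 3 = 7). 2/3 of 7 = 4.67, rounded up to 5, so 5 affirmative votes are needed; 5 voted in favor. Satisfied.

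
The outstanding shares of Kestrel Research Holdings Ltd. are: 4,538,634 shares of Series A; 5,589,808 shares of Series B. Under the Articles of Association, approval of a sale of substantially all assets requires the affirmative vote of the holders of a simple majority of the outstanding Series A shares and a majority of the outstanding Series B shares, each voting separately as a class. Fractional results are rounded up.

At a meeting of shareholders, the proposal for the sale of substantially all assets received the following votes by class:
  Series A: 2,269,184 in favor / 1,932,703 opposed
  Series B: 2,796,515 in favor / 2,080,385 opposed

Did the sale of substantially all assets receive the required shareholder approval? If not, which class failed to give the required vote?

Not approved — the Series A shares did not give the required vote.

Series A: a majority of 4538634 is 2269318; 2,269,318 required, 2,269,184 in favor — not approved.
Series B: a majority of 5589808 is 2794905; 2,794,905 required, 2,796,515 in favor — approved.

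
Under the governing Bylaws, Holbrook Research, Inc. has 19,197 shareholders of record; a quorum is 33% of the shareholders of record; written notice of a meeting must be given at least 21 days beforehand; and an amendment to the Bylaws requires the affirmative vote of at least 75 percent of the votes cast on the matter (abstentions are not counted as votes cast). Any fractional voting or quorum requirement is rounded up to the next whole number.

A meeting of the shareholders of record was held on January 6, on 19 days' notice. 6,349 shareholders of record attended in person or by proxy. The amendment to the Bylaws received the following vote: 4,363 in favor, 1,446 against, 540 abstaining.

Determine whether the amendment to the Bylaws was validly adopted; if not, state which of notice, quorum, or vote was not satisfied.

Notice: 19 days given; 21 required. Not satisfied.
Quorum: 33% of 19,197 = 6,335.01, rounded up to 6,336; 6,349 present. Satisfied.
Vote: requires three-fourths of the votes cast (6,349 − 540 abstaining = 5,809); 3/4 of 5809 = 4356.75, rounded up to 4357, so 4,357 needed; 4,363 in favor. Satisfied.

Invalid — notice requirement not satisfied.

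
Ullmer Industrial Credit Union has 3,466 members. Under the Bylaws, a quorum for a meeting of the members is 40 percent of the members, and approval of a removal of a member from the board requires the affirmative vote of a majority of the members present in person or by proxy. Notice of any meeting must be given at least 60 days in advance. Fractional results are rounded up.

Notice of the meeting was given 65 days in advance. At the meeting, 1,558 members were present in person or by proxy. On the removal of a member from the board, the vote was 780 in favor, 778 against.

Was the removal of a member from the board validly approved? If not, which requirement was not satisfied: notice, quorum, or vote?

Notice: 65 days given; 60 required. Satisfied.
Quorum: 40% of 3,466 = 1,386.40, rounded up to 1,387; 1,558 present. Satisfied.
Vote: requires a majority of those present (1,558); a majority of 1558 is 780, so 780 needed; 780 in favor. Satisfied.

Valid — all requirements satisfied.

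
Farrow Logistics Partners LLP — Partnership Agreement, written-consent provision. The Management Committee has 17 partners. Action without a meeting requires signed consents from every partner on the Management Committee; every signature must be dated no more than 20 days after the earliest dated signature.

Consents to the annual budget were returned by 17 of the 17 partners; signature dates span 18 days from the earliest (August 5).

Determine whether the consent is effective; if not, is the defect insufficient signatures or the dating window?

Signatures required: all of 17 — unanimous means all 17, so 17 needed; 17 signed. Sufficient.
Dating window: the latest signature is 18 days after the earliest; the limit is 20 days. Within the window.

Effective — both the signature and dating-window requirements are satisfied.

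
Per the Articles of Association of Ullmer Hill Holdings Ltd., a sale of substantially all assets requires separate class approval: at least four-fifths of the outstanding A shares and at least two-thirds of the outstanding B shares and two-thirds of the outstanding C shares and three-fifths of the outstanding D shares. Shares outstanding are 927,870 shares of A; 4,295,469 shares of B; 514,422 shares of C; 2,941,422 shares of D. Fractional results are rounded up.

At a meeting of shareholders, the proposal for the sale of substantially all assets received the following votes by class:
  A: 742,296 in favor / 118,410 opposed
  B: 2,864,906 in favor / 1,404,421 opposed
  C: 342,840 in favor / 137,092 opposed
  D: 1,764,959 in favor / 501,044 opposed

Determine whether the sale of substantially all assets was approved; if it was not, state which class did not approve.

A: 4/5 of 927870 = 742296; 742,296 required, 742,296 in favor — approved.
B: 2/3 of 4295469 = 2863646; 2,863,646 required, 2,864,906 in favor — approved.
C: 2/3 of 514422 = 342948; 342,948 required, 342,840 in favor — not approved.
D: 3/5 of 2941422 = 1764853.20, rounded up to 1764854; 1,764,854 required, 1,764,959 in favor — approved.

Not approved — the C shares did not give the required vote.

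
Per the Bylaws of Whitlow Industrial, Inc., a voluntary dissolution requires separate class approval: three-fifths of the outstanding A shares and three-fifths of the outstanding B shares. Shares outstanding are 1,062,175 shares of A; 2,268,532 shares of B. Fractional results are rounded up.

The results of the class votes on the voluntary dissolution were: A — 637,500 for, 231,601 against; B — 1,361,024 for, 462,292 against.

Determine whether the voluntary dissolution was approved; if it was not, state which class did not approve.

Not approved — the B shares did not give the required vote.

A: 3/5 of 1062175 = 637305; 637,305 required, 637,500 in favor — approved.
B: 3/5 of 2268532 = 1361119.20, rounded up to 1361120; 1,361,120 required, 1,361,024 in favor — not approved.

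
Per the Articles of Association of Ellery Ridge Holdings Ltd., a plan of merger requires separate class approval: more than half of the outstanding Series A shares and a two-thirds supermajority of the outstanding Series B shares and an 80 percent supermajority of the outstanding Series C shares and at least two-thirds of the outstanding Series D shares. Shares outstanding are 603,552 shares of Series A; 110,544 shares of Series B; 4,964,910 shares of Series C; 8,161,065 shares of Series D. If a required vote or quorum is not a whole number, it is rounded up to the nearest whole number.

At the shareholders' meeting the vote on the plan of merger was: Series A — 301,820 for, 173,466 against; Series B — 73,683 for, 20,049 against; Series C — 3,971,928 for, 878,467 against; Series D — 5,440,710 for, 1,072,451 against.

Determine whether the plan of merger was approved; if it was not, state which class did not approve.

Not approved — the Series B shares did not give the required vote.

Series A: a majority of 603552 is 301777; 301,777 required, 301,820 in favor — approved.
Series B: 2/3 of 110544 = 73696; 73,696 required, 73,683 in favor — not approved.
Series C: 4/5 of 4964910 = 3971928; 3,971,928 required, 3,971,928 in favor — approved.
Series D: 2/3 of 8161065 = 5440710; 5,440,710 required, 5,440,710 in favor — approved.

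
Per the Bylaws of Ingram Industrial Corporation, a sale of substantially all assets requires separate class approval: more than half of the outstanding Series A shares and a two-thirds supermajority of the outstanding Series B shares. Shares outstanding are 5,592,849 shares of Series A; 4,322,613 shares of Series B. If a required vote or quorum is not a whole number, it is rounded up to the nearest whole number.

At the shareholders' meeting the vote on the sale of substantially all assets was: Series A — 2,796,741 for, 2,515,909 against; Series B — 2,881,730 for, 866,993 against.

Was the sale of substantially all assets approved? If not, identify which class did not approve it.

Not approved — the Series B shares did not give the required vote.

Series A: a majority of 5592849 is 2796425; 2,796,425 required, 2,796,741 in favor — approved.
Series B: 2/3 of 4322613 = 2881742; 2,881,742 required, 2,881,730 in favor — not approved.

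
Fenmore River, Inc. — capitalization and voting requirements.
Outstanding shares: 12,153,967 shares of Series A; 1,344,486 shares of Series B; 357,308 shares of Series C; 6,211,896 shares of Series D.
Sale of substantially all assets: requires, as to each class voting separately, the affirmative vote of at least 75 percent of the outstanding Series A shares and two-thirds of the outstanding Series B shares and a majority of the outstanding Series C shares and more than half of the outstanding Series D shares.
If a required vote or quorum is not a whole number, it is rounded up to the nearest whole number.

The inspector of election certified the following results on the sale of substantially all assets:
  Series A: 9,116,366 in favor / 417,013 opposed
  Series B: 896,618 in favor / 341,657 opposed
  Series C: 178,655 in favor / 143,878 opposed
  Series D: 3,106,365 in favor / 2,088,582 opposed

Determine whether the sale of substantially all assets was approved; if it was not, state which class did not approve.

Series A: 3/4 of 12153967 = 9115475.25, rounded up to 9115476; 9,115,476 required, 9,116,366 in favor — approved.
Series B: 2/3 of 1344486 = 896324; 896,324 required, 896,618 in favor — approved.
Series C: a majority of 357308 is 178655; 178,655 required, 178,655 in favor — approved.
Series D: a majority of 6211896 is 3105949; 3,105,949 required, 3,106,365 in favor — approved.

Approved — every class gave the required vote.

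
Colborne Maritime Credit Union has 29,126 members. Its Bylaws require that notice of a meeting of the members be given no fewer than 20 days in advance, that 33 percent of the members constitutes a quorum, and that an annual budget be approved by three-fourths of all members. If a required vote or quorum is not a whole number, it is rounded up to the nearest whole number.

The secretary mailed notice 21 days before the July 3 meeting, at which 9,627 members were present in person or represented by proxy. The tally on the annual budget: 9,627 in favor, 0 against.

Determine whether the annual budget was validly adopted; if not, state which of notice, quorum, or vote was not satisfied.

Invalid — vote requirement not satisfied.

Notice: 21 days given; 20 required. Satisfied.
Quorum: 33% of 29,126 = 9,611.58, rounded up to 9,612; 9,627 present. Satisfied.
Vote: requires three-fourths of all members (29,126); 3/4 of 29126 = 21844.50, rounded up to 21845, so 21,845 needed; 9,627 in favor. Not satisfied.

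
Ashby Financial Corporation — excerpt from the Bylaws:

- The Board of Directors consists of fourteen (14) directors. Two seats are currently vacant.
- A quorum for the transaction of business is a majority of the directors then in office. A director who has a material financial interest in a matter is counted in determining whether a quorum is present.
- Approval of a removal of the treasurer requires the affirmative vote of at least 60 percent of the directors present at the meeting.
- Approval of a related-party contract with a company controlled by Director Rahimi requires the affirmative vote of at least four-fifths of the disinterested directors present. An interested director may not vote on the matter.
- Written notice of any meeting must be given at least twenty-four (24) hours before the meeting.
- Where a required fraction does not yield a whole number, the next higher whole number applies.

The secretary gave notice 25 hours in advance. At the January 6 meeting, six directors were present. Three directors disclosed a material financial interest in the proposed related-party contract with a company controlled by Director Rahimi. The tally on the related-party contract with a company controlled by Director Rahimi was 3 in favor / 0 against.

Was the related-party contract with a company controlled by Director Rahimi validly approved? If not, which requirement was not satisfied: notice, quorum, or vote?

Notice: 25 hours given; 24 required (25 ≥ 24). Satisfied.
Quorum: 6 present (interested directors count toward quorum); quorum is 7. Not satisfied.
Vote: the related-party contract with a company controlled by Director Rahimi requires four-fifths of the disinterested directors present (6 − 3 = 3). 4/5 of 3 = 2.40, rounded up to 3, so 3 affirmative votes are needed; 3 voted in favor. Satisfied. (Moot — without a quorum no business can be validly transacted.)

Invalid — quorum requirement not satisfied.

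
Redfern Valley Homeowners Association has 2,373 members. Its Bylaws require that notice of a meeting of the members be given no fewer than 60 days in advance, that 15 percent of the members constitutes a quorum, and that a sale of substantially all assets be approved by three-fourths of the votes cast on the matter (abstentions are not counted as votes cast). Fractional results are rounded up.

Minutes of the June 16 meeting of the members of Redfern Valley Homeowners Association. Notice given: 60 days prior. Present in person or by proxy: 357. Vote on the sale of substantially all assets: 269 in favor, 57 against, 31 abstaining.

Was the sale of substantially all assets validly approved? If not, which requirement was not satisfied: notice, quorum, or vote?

Notice: 60 days given; 60 required. Satisfied.
Quorum: 15% of 2,373 = 355.95, rounded up to 356; 357 present. Satisfied.
Vote: requires three-fourths of the votes cast (357 − 31 abstaining = 326); 3/4 of 326 = 244.50, rounded up to 245, so 245 needed; 269 in favor. Satisfied.

Valid — all requirements satisfied.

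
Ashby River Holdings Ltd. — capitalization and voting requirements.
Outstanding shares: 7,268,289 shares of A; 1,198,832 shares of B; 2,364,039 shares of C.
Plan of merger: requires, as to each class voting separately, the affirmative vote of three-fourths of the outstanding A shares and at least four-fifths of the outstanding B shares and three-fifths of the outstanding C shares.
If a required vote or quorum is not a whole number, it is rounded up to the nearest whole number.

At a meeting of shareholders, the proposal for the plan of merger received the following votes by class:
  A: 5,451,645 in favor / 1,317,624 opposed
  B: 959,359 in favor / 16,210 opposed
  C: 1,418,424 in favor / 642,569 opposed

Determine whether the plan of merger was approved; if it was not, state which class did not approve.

A: 3/4 of 7268289 = 5451216.75, rounded up to 5451217; 5,451,217 required, 5,451,645 in favor — approved.
B: 4/5 of 1198832 = 959065.60, rounded up to 959066; 959,066 required, 959,359 in favor — approved.
C: 3/5 of 2364039 = 1418423.40, rounded up to 1418424; 1,418,424 required, 1,418,424 in favor — approved.

Approved — every class gave the required vote.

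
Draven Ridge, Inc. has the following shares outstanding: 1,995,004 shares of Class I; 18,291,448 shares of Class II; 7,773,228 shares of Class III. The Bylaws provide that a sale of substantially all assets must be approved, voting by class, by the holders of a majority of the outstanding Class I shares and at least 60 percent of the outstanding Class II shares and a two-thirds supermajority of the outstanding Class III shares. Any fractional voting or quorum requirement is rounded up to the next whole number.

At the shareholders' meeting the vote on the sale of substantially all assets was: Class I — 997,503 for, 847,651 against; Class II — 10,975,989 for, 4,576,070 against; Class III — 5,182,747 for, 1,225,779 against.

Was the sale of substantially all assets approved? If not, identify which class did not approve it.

Approved — every class gave the required vote.

Class I: a majority of 1995004 is 997503; 997,503 required, 997,503 in favor — approved.
Class II: 3/5 of 18291448 = 10974868.80, rounded up to 10974869; 10,974,869 required, 10,975,989 in favor — approved.
Class III: 2/3 of 7773228 = 5182152; 5,182,152 required, 5,182,747 in favor — approved.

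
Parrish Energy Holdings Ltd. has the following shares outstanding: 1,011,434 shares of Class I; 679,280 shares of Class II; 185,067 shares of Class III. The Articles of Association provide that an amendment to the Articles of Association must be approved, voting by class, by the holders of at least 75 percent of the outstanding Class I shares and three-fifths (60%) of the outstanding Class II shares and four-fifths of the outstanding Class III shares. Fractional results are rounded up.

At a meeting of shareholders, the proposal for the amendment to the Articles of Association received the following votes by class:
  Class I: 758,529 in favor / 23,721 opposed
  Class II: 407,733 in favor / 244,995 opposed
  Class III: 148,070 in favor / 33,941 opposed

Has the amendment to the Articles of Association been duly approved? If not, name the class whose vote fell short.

Not approved — the Class I shares did not give the required vote.

Class I: 3/4 of 1011434 = 758575.50, rounded up to 758576; 758,576 required, 758,529 in favor — not approved.
Class II: 3/5 of 679280 = 407568; 407,568 required, 407,733 in favor — approved.
Class III: 4/5 of 185067 = 148053.60, rounded up to 148054; 148,054 required, 148,070 in favor — approved.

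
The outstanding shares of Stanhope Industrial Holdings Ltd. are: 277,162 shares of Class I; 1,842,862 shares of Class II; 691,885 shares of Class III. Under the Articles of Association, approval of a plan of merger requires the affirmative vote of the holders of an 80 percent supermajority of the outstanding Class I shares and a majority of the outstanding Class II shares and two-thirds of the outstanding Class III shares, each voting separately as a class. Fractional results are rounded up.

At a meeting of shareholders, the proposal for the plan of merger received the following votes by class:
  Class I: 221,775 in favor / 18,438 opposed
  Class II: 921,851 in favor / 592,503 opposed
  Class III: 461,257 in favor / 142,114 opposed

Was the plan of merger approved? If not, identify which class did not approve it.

Class I: 4/5 of 277162 = 221729.60, rounded up to 221730; 221,730 required, 221,775 in favor — approved.
Class II: a majority of 1842862 is 921432; 921,432 required, 921,851 in favor — approved.
Class III: 2/3 of 691885 = 461256.67, rounded up to 461257; 461,257 required, 461,257 in favor — approved.

Approved — every class gave the required vote.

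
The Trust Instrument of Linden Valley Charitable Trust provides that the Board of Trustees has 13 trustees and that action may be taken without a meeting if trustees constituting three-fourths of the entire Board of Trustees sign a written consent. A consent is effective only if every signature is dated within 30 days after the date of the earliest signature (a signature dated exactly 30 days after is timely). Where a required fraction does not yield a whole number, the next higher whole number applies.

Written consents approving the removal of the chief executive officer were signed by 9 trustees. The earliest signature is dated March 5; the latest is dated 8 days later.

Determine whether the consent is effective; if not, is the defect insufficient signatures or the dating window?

Signatures required: three-fourths of 13 — 3/4 of 13 = 9.75, rounded up to 10, so 10 needed; 9 signed. Insufficient.
Dating window: the latest signature is 8 days after the earliest; the limit is 30 days. Within the window.

Not effective — insufficient signatures.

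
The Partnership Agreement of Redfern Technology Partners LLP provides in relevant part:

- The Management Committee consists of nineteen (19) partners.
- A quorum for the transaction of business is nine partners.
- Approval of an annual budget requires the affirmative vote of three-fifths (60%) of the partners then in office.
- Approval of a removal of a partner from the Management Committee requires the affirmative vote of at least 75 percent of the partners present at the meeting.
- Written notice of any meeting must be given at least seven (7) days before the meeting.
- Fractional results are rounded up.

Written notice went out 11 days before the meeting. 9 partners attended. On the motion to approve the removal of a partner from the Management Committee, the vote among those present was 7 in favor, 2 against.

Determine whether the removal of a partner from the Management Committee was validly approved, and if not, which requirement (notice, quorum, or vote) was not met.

Notice: 11 days given; 7 required (11 ≥ 7). Satisfied.
Quorum: 9 present; quorum is 9. Satisfied.
Vote: the removal of a partner from the Management Committee requires three-fourths of the partners present (9). 3/4 of 9 = 6.75, rounded up to 7, so 7 affirmative votes are needed; 7 voted in favor. Satisfied.

Valid — all requirements satisfied.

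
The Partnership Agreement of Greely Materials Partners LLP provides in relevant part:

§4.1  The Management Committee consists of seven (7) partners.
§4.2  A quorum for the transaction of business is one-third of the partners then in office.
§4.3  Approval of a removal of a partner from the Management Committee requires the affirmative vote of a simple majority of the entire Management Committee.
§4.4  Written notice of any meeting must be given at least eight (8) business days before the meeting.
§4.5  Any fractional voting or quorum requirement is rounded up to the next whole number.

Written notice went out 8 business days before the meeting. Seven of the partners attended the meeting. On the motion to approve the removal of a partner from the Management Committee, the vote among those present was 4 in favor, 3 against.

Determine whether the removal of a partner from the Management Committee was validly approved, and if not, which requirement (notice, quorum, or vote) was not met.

Valid — all requirements satisfied.

Notice: 8 business days given; 8 required (8 ≥ 8). Satisfied.
Quorum: 7 present; quorum is 3. Satisfied.
Vote: the removal of a partner from the Management Committee requires a majority of the entire Management Committee (7). A majority of 7 is 4, so 4 affirmative votes are needed; 4 voted in favor. Satisfied.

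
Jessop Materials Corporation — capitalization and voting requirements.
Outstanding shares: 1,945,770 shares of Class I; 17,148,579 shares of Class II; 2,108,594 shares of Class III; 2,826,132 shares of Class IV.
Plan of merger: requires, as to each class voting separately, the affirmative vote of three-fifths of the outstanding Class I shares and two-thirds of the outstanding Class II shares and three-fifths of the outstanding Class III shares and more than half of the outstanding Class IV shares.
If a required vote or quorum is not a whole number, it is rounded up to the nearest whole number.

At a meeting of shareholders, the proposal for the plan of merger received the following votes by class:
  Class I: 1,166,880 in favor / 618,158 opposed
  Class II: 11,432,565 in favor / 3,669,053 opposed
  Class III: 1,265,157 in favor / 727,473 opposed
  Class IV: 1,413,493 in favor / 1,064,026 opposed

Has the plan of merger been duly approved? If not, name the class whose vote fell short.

Class I: 3/5 of 1945770 = 1167462; 1,167,462 required, 1,166,880 in favor — not approved.
Class II: 2/3 of 17148579 = 11432386; 11,432,386 required, 11,432,565 in favor — approved.
Class III: 3/5 of 2108594 = 1265156.40, rounded up to 1265157; 1,265,157 required, 1,265,157 in favor — approved.
Class IV: a majority of 2826132 is 1413067; 1,413,067 required, 1,413,493 in favor — approved.

Not approved — the Class I shares did not give the required vote.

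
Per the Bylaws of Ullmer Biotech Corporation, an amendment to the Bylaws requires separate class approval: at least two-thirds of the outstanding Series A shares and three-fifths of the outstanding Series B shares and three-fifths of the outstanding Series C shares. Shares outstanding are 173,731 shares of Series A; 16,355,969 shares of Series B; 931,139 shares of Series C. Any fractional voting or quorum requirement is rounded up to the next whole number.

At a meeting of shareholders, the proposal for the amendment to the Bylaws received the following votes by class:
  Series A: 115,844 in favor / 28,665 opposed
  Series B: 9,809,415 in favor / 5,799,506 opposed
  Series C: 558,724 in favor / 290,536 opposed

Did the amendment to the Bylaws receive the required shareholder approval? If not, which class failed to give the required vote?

Not approved — the Series B shares did not give the required vote.

Series A: 2/3 of 173731 = 115820.67, rounded up to 115821; 115,821 required, 115,844 in favor — approved.
Series B: 3/5 of 16355969 = 9813581.40, rounded up to 9813582; 9,813,582 required, 9,809,415 in favor — not approved.
Series C: 3/5 of 931139 = 558683.40, rounded up to 558684; 558,684 required, 558,724 in favor — approved.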